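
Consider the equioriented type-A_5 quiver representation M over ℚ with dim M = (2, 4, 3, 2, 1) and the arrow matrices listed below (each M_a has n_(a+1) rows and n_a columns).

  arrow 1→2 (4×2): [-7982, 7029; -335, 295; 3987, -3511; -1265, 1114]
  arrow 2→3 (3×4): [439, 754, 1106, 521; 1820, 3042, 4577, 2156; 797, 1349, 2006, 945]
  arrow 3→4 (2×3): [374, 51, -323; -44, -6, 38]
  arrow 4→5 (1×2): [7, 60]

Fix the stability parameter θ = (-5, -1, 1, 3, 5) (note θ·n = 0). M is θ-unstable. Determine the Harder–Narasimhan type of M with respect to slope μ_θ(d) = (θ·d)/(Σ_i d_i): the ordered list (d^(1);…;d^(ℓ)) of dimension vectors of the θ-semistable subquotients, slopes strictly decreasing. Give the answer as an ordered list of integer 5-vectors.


Interval decomposition of M: I[1,3], I[1,5], I[2,2], I[2,3], I[4,4].
HN type (ℓ=5): μ^(1)=5; μ^(2)=3; μ^(3)=1; μ^(4)=-1; μ^(5)=-5

((0, 0, 0, 0, 1); (0, 0, 0, 2, 0); (0, 0, 3, 0, 0); (0, 4, 0, 0, 0); (2, 0, 0, 0, 0))


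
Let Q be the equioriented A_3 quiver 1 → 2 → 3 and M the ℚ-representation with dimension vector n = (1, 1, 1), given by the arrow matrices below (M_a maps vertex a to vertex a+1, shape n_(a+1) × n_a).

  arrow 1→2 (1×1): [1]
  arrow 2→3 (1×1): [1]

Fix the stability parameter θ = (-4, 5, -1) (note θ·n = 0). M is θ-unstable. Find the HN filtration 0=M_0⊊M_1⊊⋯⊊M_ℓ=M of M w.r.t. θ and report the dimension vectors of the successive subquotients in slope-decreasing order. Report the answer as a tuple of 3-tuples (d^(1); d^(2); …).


Via rank(M_{q-1}∘⋯∘M_p): M ≅ I[1,3].
μ_θ-semistable layers: μ^(1)=2; μ^(2)=-4

((0, 1, 1); (1, 0, 0))


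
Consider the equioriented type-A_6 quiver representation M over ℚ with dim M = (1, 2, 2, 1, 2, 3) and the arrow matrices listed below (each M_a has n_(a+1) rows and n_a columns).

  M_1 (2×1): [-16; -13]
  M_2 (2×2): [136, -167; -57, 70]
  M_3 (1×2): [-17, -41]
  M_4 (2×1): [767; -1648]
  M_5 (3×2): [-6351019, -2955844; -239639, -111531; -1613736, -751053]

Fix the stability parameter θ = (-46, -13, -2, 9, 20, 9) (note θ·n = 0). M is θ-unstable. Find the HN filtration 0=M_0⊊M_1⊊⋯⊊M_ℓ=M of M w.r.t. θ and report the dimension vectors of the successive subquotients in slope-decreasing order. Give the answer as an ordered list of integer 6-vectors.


Via rank(M_{q-1}∘⋯∘M_p): M ≅ I[1,6], I[2,3], I[5,6], I[6,6].
μ_θ-semistable layers: μ^(1)=29/2; μ^(2)=9; μ^(3)=-2; μ^(4)=-13; μ^(5)=-46

((0, 0, 0, 0, 2, 2); (0, 0, 0, 1, 0, 1); (0, 0, 2, 0, 0, 0); (0, 2, 0, 0, 0, 0); (1, 0, 0, 0, 0, 0))


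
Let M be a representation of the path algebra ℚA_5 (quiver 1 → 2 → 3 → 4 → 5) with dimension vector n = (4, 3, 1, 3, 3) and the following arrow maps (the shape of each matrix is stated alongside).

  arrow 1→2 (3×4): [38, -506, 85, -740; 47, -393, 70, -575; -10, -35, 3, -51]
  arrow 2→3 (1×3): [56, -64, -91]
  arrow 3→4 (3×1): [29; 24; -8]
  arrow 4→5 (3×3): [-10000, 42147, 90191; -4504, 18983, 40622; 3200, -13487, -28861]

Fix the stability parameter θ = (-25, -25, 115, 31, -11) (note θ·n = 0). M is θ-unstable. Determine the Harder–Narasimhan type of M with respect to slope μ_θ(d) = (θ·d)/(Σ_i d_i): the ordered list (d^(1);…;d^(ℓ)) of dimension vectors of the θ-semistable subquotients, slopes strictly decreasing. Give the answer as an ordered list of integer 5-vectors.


Interval decomposition of M: I[1,1], I[1,2]^2, I[1,4], I[4,5]^2, I[5,5].
HN type (ℓ=4): μ^(1)=73; μ^(2)=10; μ^(3)=-11; μ^(4)=-25

((0, 0, 1, 1, 0); (0, 0, 0, 2, 2); (0, 0, 0, 0, 1); (4, 3, 0, 0, 0))


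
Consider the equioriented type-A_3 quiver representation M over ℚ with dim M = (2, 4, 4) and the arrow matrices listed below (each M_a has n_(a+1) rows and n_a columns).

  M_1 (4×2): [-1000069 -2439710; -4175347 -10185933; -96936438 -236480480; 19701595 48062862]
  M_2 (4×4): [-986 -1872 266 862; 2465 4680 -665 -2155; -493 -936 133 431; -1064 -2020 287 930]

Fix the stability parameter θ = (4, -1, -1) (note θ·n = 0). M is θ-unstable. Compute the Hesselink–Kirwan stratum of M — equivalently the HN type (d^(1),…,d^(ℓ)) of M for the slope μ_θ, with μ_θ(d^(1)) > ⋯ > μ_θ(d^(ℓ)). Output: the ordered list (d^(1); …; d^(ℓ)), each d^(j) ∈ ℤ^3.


Interval decomposition of M: I[1,2]^2, I[2,3]^2, I[3,3]^2.
HN type (ℓ=2): μ^(1)=3/2; μ^(2)=-1

((2, 2, 0); (0, 2, 4))


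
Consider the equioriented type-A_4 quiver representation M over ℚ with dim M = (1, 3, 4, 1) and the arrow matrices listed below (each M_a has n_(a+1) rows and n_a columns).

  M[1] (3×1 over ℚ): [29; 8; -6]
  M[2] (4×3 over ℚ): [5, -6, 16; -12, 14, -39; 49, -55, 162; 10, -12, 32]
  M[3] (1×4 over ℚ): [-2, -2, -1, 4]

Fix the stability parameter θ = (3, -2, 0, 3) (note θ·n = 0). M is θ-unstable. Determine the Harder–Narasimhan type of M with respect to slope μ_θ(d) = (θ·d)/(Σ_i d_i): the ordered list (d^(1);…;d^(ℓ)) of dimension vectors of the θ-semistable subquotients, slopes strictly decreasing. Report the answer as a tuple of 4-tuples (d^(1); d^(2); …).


Interval decomposition of M: I[1,4], I[2,3]^2, I[3,3].
HN type (ℓ=4): μ^(1)=3; μ^(2)=1/3; μ^(3)=0; μ^(4)=-2

((0, 0, 0, 1); (1, 1, 1, 0); (0, 0, 3, 0); (0, 2, 0, 0))


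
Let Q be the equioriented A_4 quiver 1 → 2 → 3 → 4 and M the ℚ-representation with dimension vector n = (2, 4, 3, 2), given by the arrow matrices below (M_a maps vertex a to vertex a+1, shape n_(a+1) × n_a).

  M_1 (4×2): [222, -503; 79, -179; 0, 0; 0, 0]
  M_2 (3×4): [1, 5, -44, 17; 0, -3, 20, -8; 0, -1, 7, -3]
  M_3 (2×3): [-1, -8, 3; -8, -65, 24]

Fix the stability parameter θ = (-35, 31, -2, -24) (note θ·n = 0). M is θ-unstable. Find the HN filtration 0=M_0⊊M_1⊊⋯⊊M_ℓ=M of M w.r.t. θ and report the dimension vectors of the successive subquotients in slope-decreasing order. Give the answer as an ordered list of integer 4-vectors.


Barcode: M ≅ I[1,4]^2, I[2,2], I[2,3]. HN layers by μ_θ (4 steps, strictly decreasing):
  μ^(1)=31; μ^(2)=29/2; μ^(3)=5/3; μ^(4)=-35

((0, 1, 0, 0); (0, 1, 1, 0); (0, 2, 2, 2); (2, 0, 0, 0))


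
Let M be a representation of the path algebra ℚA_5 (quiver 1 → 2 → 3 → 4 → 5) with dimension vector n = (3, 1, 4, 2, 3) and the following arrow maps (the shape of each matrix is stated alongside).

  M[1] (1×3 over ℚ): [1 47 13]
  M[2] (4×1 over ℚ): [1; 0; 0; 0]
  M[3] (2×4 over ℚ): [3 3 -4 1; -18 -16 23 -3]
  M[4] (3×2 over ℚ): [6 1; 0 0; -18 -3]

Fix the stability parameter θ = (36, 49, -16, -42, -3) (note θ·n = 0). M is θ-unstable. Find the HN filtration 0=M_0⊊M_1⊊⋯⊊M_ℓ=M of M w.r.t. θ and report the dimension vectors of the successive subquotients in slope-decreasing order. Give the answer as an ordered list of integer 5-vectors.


Via rank(M_{q-1}∘⋯∘M_p): M ≅ I[1,1]^2, I[1,4], I[3,3]^2, I[3,5], I[5,5]^2.
μ_θ-semistable layers: μ^(1)=36; μ^(2)=27/4; μ^(3)=-3; μ^(4)=-16; μ^(5)=-29

((2, 0, 0, 0, 0); (1, 1, 1, 1, 0); (0, 0, 0, 0, 3); (0, 0, 2, 0, 0); (0, 0, 1, 1, 0))


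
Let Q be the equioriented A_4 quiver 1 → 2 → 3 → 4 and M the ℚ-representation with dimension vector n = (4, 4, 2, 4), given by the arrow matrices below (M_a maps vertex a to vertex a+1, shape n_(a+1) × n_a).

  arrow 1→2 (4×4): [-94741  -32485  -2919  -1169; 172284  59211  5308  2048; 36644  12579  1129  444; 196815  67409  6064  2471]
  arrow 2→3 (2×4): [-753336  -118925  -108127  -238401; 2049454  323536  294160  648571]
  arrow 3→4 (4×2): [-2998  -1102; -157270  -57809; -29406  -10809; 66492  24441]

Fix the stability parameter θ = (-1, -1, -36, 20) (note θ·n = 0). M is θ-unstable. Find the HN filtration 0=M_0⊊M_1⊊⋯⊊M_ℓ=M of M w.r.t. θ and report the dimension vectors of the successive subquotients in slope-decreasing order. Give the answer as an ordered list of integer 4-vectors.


Interval decomposition of M: I[1,1], I[1,2], I[1,4]^2, I[2,2], I[4,4]^2.
HN type (ℓ=3): μ^(1)=20; μ^(2)=-1; μ^(3)=-38/3

((0, 0, 0, 4); (2, 2, 0, 0); (2, 2, 2, 0))


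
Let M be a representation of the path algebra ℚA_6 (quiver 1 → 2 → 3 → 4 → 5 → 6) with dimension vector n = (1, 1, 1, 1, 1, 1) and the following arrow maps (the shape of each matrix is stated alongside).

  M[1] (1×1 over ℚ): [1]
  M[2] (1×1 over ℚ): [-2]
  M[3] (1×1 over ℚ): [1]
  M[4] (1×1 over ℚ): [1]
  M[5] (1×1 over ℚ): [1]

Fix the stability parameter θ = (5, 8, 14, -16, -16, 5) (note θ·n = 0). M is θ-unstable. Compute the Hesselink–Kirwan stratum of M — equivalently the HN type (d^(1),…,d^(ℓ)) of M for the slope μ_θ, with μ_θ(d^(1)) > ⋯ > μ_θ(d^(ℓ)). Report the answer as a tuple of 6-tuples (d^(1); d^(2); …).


Barcode: M ≅ I[1,6]. HN layers by μ_θ (2 steps, strictly decreasing):
  μ^(1)=5; μ^(2)=-1

((0, 0, 0, 0, 0, 1); (1, 1, 1, 1, 1, 0))


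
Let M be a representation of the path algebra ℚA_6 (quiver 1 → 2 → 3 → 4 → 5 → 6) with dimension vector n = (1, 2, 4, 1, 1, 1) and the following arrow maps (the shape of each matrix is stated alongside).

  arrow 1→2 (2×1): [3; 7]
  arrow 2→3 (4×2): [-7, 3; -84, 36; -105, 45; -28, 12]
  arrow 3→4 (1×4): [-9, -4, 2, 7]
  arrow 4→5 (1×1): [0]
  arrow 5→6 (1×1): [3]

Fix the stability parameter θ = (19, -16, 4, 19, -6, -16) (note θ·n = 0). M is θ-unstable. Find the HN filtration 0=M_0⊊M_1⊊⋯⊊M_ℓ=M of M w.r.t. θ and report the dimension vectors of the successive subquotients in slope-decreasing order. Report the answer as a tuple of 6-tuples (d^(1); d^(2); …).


Barcode: M ≅ I[1,2], I[2,4], I[3,3]^3, I[5,6]. HN layers by μ_θ (5 steps, strictly decreasing):
  μ^(1)=19; μ^(2)=4; μ^(3)=3/2; μ^(4)=-11; μ^(5)=-16

((0, 0, 0, 1, 0, 0); (0, 0, 4, 0, 0, 0); (1, 1, 0, 0, 0, 0); (0, 0, 0, 0, 1, 1); (0, 1, 0, 0, 0, 0))


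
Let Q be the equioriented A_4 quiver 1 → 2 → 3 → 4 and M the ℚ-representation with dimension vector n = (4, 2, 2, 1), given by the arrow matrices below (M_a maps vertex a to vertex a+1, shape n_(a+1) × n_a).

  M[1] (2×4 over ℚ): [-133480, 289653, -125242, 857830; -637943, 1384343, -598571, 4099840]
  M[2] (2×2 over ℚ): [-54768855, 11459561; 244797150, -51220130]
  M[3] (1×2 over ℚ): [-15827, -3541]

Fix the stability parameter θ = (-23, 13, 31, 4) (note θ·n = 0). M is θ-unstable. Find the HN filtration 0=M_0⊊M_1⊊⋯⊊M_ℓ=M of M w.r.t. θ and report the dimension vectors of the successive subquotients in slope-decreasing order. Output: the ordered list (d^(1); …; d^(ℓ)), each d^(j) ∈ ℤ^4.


Barcode: M ≅ I[1,1]^2, I[1,2], I[1,4], I[3,3]. HN layers by μ_θ (4 steps, strictly decreasing):
  μ^(1)=31; μ^(2)=35/2; μ^(3)=13; μ^(4)=-23

((0, 0, 1, 0); (0, 0, 1, 1); (0, 2, 0, 0); (4, 0, 0, 0))


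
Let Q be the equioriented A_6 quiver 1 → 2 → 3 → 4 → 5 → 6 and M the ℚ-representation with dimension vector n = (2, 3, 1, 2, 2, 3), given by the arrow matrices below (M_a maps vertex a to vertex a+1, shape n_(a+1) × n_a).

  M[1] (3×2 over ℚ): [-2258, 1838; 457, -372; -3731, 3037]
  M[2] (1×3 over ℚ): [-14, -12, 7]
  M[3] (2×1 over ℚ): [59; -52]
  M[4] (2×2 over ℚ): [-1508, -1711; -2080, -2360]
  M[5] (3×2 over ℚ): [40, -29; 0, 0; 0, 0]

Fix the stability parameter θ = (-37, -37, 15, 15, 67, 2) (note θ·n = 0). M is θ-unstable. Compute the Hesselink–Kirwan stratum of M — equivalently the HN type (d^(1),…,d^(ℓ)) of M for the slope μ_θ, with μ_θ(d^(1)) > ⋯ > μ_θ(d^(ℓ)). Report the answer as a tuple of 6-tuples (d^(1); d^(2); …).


Interval decomposition of M: I[1,2], I[1,4], I[2,2], I[4,5], I[5,6], I[6,6]^2.
HN type (ℓ=5): μ^(1)=67; μ^(2)=69/2; μ^(3)=15; μ^(4)=2; μ^(5)=-37

((0, 0, 0, 0, 1, 0); (0, 0, 0, 0, 1, 1); (0, 0, 1, 2, 0, 0); (0, 0, 0, 0, 0, 2); (2, 3, 0, 0, 0, 0))


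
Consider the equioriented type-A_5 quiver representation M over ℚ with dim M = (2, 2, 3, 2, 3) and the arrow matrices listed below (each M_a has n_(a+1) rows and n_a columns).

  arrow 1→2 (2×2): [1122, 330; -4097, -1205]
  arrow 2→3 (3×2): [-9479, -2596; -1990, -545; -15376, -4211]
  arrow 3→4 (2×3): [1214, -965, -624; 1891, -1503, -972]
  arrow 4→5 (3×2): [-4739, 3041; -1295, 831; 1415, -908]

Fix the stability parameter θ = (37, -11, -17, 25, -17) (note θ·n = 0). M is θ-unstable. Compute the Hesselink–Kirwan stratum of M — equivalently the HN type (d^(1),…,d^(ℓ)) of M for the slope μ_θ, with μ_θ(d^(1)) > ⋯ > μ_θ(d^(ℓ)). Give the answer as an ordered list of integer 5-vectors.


Interval decomposition of M: I[1,1], I[1,5], I[2,5], I[3,3], I[5,5].
HN type (ℓ=5): μ^(1)=37; μ^(2)=4; μ^(3)=3; μ^(4)=-14; μ^(5)=-17

((1, 0, 0, 0, 0); (0, 0, 0, 2, 2); (1, 1, 1, 0, 0); (0, 1, 1, 0, 0); (0, 0, 1, 0, 1))


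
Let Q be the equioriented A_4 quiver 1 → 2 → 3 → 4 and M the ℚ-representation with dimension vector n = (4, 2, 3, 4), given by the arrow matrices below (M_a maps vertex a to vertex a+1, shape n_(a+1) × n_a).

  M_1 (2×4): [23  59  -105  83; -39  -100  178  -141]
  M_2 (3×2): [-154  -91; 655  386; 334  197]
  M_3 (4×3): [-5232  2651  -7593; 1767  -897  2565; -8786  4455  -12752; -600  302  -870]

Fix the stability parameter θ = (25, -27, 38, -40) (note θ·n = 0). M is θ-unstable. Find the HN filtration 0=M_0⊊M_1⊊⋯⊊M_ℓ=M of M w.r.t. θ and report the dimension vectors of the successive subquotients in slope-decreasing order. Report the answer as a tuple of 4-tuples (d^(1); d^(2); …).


Via rank(M_{q-1}∘⋯∘M_p): M ≅ I[1,1]^2, I[1,4]^2, I[3,4], I[4,4].
μ_θ-semistable layers: μ^(1)=25; μ^(2)=-1; μ^(3)=-40

((2, 0, 0, 0); (2, 2, 3, 3); (0, 0, 0, 1))


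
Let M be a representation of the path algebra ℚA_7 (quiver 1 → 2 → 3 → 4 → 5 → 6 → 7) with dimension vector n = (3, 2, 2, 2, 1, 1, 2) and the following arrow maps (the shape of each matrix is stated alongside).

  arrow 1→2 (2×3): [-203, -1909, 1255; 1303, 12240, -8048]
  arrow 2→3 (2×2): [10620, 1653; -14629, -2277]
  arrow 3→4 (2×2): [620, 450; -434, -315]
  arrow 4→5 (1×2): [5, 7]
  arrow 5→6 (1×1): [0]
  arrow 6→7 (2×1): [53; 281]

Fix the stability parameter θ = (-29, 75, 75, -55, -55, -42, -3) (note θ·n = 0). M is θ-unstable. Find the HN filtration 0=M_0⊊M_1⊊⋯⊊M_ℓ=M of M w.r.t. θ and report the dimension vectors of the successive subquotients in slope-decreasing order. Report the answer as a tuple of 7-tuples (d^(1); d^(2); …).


Via rank(M_{q-1}∘⋯∘M_p): M ≅ I[1,1], I[1,3], I[1,5], I[4,4], I[6,7], I[7,7].
μ_θ-semistable layers: μ^(1)=75; μ^(2)=10; μ^(3)=-3; μ^(4)=-29; μ^(5)=-42; μ^(6)=-55

((0, 1, 1, 0, 0, 0, 0); (0, 1, 1, 1, 1, 0, 0); (0, 0, 0, 0, 0, 0, 2); (3, 0, 0, 0, 0, 0, 0); (0, 0, 0, 0, 0, 1, 0); (0, 0, 0, 1, 0, 0, 0))


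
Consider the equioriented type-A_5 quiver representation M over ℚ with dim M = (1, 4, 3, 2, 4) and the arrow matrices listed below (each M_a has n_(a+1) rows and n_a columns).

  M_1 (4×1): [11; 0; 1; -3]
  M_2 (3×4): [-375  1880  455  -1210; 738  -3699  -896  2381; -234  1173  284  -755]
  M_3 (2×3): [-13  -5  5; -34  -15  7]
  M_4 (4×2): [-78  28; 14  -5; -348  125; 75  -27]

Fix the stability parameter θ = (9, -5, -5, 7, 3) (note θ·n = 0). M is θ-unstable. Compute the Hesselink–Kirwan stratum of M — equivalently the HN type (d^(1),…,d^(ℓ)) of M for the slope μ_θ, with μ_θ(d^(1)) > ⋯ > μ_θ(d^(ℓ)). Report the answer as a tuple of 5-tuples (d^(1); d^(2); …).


Via rank(M_{q-1}∘⋯∘M_p): M ≅ I[1,3], I[2,2]^2, I[2,5], I[3,5], I[5,5]^2.
μ_θ-semistable layers: μ^(1)=5; μ^(2)=3; μ^(3)=-1/3; μ^(4)=-5

((0, 0, 0, 2, 2); (0, 0, 0, 0, 2); (1, 1, 1, 0, 0); (0, 3, 2, 0, 0))


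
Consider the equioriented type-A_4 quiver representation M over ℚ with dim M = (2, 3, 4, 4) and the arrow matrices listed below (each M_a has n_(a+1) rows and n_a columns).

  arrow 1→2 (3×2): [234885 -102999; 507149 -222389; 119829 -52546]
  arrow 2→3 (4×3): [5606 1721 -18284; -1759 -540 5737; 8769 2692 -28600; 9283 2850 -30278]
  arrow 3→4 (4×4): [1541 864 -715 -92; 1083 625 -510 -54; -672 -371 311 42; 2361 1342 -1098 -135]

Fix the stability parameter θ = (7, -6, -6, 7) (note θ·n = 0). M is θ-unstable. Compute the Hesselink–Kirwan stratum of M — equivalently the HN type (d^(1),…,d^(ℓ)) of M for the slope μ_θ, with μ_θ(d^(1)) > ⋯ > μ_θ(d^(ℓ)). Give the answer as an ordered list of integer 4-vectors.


Barcode: M ≅ I[1,4]^2, I[2,3], I[3,4], I[4,4]. HN layers by μ_θ (3 steps, strictly decreasing):
  μ^(1)=7; μ^(2)=-5/3; μ^(3)=-6

((0, 0, 0, 4); (2, 2, 2, 0); (0, 1, 2, 0))


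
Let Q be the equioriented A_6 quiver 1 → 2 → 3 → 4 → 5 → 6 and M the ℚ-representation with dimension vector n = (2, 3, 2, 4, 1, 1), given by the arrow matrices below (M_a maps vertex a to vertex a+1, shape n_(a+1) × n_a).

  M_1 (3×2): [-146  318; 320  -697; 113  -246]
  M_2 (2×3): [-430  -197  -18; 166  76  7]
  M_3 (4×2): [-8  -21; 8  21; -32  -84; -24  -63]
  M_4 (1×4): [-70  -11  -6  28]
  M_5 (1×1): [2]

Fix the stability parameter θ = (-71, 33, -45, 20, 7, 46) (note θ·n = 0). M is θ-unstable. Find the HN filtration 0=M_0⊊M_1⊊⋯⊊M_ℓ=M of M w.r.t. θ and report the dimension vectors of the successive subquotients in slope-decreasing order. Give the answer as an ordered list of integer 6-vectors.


Via rank(M_{q-1}∘⋯∘M_p): M ≅ I[1,3], I[1,6], I[2,2], I[4,4]^3.
μ_θ-semistable layers: μ^(1)=46; μ^(2)=33; μ^(3)=20; μ^(4)=27/2; μ^(5)=-6; μ^(6)=-71

((0, 0, 0, 0, 0, 1); (0, 1, 0, 0, 0, 0); (0, 0, 0, 3, 0, 0); (0, 0, 0, 1, 1, 0); (0, 2, 2, 0, 0, 0); (2, 0, 0, 0, 0, 0))


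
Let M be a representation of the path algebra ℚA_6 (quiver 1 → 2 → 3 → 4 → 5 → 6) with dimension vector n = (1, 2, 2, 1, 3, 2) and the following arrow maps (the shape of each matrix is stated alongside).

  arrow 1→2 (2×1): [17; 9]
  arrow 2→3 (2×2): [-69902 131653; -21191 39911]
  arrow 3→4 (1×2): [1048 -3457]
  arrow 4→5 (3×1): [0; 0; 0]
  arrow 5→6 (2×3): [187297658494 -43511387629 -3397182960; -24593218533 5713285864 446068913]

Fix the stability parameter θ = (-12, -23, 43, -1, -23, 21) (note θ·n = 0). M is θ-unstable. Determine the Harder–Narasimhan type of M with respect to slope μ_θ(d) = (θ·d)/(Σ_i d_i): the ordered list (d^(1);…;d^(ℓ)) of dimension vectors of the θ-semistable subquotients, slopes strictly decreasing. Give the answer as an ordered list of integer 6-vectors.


Barcode: M ≅ I[1,3], I[2,4], I[5,5], I[5,6]^2. HN layers by μ_θ (4 steps, strictly decreasing):
  μ^(1)=43; μ^(2)=21; μ^(3)=-35/2; μ^(4)=-23

((0, 0, 1, 0, 0, 0); (0, 0, 1, 1, 0, 2); (1, 1, 0, 0, 0, 0); (0, 1, 0, 0, 3, 0))


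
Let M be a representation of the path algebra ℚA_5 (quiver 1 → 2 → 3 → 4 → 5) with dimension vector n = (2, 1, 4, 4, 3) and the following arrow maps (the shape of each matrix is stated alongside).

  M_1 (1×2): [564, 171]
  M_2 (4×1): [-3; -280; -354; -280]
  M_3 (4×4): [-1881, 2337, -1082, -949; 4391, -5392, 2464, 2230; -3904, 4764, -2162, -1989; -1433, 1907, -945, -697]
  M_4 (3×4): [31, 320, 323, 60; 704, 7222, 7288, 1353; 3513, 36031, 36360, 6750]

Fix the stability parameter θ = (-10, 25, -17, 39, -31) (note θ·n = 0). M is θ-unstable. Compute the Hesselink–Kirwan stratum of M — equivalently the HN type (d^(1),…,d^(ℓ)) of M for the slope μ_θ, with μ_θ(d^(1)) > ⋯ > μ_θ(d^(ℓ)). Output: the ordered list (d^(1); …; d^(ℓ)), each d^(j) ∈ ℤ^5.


Via rank(M_{q-1}∘⋯∘M_p): M ≅ I[1,1], I[1,5], I[3,4], I[3,5]^2.
μ_θ-semistable layers: μ^(1)=39; μ^(2)=4; μ^(3)=-10; μ^(4)=-17

((0, 0, 0, 1, 0); (0, 1, 1, 3, 3); (2, 0, 0, 0, 0); (0, 0, 3, 0, 0))


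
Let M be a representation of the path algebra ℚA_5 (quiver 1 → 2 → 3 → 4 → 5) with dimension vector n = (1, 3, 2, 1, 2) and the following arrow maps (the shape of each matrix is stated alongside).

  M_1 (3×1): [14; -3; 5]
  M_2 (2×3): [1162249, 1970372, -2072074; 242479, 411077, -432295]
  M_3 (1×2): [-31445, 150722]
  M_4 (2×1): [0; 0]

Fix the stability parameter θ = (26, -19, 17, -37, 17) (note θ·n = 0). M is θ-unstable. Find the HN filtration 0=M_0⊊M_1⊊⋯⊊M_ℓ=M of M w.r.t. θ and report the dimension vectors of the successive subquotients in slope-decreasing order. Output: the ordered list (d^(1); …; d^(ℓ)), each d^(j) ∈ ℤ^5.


Via rank(M_{q-1}∘⋯∘M_p): M ≅ I[1,2], I[2,3], I[2,4], I[5,5]^2.
μ_θ-semistable layers: μ^(1)=17; μ^(2)=7/2; μ^(3)=-10; μ^(4)=-19

((0, 0, 1, 0, 2); (1, 1, 0, 0, 0); (0, 0, 1, 1, 0); (0, 2, 0, 0, 0))


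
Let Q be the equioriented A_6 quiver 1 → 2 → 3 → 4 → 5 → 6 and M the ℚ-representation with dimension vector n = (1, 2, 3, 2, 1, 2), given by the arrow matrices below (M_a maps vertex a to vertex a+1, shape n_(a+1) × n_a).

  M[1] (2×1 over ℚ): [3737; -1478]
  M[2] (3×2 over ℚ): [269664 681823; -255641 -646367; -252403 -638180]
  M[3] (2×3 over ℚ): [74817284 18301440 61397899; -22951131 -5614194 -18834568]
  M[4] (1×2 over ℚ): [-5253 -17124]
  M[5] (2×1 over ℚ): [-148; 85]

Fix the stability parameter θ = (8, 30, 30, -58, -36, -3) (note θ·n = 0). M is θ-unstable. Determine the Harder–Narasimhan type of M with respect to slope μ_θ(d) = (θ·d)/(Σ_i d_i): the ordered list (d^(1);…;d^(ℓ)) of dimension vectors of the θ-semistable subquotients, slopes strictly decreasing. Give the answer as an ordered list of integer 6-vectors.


Interval decomposition of M: I[1,6], I[2,4], I[3,3], I[6,6].
HN type (ℓ=4): μ^(1)=30; μ^(2)=2/3; μ^(3)=-3; μ^(4)=-26/5

((0, 0, 1, 0, 0, 0); (0, 1, 1, 1, 0, 0); (0, 0, 0, 0, 0, 2); (1, 1, 1, 1, 1, 0))


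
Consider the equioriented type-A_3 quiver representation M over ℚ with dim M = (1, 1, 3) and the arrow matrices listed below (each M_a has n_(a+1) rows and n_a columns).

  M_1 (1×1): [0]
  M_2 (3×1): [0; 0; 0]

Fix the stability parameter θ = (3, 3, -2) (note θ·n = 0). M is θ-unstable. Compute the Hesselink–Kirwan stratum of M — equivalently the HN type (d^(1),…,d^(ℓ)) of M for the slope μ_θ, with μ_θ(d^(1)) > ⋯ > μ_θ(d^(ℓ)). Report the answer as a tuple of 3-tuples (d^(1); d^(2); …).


Via rank(M_{q-1}∘⋯∘M_p): M ≅ I[1,1], I[2,2], I[3,3]^3.
μ_θ-semistable layers: μ^(1)=3; μ^(2)=-2

((1, 1, 0); (0, 0, 3))


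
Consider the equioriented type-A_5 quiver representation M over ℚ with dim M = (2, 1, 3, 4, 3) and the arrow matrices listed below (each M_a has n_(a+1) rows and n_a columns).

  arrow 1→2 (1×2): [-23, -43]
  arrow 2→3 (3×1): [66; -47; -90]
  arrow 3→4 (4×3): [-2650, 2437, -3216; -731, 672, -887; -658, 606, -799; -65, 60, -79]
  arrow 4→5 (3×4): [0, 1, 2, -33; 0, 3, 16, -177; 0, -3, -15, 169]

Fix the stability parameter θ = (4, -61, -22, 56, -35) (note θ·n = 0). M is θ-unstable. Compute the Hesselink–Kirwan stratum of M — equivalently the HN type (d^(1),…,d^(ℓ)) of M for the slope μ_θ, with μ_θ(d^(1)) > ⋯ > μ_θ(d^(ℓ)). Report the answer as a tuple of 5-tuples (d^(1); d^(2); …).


Barcode: M ≅ I[1,1], I[1,4], I[3,5]^2, I[4,5]. HN layers by μ_θ (5 steps, strictly decreasing):
  μ^(1)=56; μ^(2)=21/2; μ^(3)=4; μ^(4)=-22; μ^(5)=-57/2

((0, 0, 0, 1, 0); (0, 0, 0, 3, 3); (1, 0, 0, 0, 0); (0, 0, 3, 0, 0); (1, 1, 0, 0, 0))


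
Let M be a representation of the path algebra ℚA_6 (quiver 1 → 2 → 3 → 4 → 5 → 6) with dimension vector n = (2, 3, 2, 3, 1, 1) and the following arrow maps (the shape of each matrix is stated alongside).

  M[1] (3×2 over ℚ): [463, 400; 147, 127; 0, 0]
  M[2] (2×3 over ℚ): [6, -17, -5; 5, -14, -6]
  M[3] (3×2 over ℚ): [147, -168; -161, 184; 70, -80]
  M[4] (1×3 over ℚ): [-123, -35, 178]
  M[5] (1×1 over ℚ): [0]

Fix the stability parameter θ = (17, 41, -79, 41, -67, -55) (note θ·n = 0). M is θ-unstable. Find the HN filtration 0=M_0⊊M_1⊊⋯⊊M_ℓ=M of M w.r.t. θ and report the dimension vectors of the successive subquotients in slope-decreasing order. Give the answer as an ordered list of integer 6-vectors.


Via rank(M_{q-1}∘⋯∘M_p): M ≅ I[1,3], I[1,5], I[2,2], I[4,4]^2, I[6,6].
μ_θ-semistable layers: μ^(1)=41; μ^(2)=-7; μ^(3)=-47/5; μ^(4)=-55

((0, 1, 0, 2, 0, 0); (1, 1, 1, 0, 0, 0); (1, 1, 1, 1, 1, 0); (0, 0, 0, 0, 0, 1))


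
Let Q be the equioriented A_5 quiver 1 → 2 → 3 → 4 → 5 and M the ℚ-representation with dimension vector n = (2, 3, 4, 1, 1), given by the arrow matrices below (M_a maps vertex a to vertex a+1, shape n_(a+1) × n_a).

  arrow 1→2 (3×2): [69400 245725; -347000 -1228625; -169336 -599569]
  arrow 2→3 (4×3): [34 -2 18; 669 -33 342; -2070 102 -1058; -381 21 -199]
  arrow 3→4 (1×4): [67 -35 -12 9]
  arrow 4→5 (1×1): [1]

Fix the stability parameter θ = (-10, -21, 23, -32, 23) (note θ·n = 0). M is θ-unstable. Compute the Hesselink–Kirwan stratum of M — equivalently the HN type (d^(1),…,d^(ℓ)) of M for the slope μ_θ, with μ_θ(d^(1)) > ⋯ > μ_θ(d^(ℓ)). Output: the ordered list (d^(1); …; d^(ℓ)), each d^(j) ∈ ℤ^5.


Barcode: M ≅ I[1,1], I[1,5], I[2,2], I[2,3], I[3,3]^2. HN layers by μ_θ (5 steps, strictly decreasing):
  μ^(1)=23; μ^(2)=-9/2; μ^(3)=-10; μ^(4)=-31/2; μ^(5)=-21

((0, 0, 3, 0, 1); (0, 0, 1, 1, 0); (1, 0, 0, 0, 0); (1, 1, 0, 0, 0); (0, 2, 0, 0, 0))


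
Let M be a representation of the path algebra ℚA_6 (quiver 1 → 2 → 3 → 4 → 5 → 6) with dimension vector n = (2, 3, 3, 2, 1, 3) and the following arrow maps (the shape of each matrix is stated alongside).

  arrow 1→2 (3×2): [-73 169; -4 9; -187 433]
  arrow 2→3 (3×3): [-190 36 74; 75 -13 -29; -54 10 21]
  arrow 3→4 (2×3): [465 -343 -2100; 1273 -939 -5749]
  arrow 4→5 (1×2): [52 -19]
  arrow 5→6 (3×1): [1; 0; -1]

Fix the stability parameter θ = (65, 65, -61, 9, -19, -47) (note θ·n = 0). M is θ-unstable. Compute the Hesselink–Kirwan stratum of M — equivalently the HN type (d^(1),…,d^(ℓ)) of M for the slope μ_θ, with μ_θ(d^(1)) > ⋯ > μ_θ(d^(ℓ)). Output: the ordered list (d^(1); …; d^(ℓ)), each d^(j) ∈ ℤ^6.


Barcode: M ≅ I[1,4], I[1,6], I[2,3], I[6,6]^2. HN layers by μ_θ (3 steps, strictly decreasing):
  μ^(1)=39/2; μ^(2)=2; μ^(3)=-47

((1, 1, 1, 1, 0, 0); (1, 2, 2, 1, 1, 1); (0, 0, 0, 0, 0, 2))


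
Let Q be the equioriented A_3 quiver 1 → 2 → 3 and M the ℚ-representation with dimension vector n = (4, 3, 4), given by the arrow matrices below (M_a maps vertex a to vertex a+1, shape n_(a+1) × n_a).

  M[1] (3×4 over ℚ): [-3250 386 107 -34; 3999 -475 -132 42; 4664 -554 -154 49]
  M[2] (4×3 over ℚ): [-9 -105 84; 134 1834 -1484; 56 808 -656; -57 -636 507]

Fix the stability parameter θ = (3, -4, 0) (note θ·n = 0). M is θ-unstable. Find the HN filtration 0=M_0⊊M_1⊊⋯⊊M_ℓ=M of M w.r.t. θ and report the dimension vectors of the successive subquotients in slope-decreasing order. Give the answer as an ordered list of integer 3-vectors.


Interval decomposition of M: I[1,1], I[1,2], I[1,3]^2, I[3,3]^2.
HN type (ℓ=3): μ^(1)=3; μ^(2)=0; μ^(3)=-1/2

((1, 0, 0); (0, 0, 4); (3, 3, 0))


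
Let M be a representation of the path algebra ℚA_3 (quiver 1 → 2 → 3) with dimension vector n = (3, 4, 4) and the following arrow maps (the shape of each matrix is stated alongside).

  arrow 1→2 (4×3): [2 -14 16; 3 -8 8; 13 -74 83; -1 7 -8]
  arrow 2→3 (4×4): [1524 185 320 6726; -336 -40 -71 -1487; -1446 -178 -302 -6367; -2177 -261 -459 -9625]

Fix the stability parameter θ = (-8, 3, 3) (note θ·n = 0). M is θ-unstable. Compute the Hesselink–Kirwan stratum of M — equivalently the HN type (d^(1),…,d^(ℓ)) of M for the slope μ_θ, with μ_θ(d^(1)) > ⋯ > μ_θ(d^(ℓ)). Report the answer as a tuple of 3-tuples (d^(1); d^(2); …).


Via rank(M_{q-1}∘⋯∘M_p): M ≅ I[1,3]^3, I[2,3].
μ_θ-semistable layers: μ^(1)=3; μ^(2)=-8

((0, 4, 4); (3, 0, 0))


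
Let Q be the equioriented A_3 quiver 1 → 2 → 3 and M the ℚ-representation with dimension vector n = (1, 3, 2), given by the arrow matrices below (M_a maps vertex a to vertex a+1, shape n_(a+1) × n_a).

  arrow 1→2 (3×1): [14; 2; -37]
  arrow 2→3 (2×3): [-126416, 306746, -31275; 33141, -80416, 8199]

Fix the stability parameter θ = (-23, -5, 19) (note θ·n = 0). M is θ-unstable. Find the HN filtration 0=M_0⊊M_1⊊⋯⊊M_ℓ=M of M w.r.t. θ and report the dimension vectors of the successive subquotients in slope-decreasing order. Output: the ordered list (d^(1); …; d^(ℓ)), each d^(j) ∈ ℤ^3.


Via rank(M_{q-1}∘⋯∘M_p): M ≅ I[1,3], I[2,2], I[2,3].
μ_θ-semistable layers: μ^(1)=19; μ^(2)=-5; μ^(3)=-23

((0, 0, 2); (0, 3, 0); (1, 0, 0))


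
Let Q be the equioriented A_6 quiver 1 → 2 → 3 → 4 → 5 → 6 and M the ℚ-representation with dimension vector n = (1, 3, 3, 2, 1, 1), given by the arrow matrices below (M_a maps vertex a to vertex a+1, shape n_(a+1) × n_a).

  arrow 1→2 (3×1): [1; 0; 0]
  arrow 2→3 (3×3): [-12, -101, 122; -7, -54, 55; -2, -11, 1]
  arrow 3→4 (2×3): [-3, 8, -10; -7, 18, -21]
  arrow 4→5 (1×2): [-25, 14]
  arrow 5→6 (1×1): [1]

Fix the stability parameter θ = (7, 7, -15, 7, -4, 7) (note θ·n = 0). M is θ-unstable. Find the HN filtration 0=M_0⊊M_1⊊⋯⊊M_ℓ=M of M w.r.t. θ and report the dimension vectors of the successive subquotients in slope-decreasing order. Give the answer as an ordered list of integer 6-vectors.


Interval decomposition of M: I[1,3], I[2,4], I[2,6].
HN type (ℓ=4): μ^(1)=7; μ^(2)=3/2; μ^(3)=-1/3; μ^(4)=-4

((0, 0, 0, 1, 0, 1); (0, 0, 0, 1, 1, 0); (1, 1, 1, 0, 0, 0); (0, 2, 2, 0, 0, 0))


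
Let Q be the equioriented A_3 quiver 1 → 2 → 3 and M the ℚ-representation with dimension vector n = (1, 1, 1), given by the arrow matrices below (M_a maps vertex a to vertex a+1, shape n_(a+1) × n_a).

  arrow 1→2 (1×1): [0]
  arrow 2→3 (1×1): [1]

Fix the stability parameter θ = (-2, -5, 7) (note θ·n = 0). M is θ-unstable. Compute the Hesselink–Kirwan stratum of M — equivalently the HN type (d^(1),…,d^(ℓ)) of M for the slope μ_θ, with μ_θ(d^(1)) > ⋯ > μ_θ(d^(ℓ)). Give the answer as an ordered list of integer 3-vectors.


Via rank(M_{q-1}∘⋯∘M_p): M ≅ I[1,1], I[2,3].
μ_θ-semistable layers: μ^(1)=7; μ^(2)=-2; μ^(3)=-5

((0, 0, 1); (1, 0, 0); (0, 1, 0))


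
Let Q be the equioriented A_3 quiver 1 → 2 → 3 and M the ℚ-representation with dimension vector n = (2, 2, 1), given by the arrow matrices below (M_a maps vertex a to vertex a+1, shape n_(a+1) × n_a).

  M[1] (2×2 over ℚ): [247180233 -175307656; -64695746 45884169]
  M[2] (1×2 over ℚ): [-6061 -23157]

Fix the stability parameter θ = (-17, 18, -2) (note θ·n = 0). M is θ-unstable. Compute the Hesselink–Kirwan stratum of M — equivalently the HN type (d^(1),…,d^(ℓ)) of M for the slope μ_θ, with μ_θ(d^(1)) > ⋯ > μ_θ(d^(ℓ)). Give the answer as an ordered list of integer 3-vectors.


Barcode: M ≅ I[1,2], I[1,3]. HN layers by μ_θ (3 steps, strictly decreasing):
  μ^(1)=18; μ^(2)=8; μ^(3)=-17

((0, 1, 0); (0, 1, 1); (2, 0, 0))


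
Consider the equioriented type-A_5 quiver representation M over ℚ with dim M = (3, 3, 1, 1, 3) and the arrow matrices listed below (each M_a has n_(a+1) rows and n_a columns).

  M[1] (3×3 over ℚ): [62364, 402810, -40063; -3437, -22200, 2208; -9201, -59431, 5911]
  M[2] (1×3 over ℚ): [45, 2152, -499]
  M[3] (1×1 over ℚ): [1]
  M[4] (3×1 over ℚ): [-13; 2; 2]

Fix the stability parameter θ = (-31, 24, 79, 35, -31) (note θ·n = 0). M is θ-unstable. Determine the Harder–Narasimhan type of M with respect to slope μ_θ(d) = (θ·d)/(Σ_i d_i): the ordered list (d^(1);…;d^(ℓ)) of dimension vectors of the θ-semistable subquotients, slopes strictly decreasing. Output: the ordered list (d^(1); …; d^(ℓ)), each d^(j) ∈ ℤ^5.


Barcode: M ≅ I[1,2]^2, I[1,5], I[5,5]^2. HN layers by μ_θ (3 steps, strictly decreasing):
  μ^(1)=83/3; μ^(2)=24; μ^(3)=-31

((0, 0, 1, 1, 1); (0, 3, 0, 0, 0); (3, 0, 0, 0, 2))


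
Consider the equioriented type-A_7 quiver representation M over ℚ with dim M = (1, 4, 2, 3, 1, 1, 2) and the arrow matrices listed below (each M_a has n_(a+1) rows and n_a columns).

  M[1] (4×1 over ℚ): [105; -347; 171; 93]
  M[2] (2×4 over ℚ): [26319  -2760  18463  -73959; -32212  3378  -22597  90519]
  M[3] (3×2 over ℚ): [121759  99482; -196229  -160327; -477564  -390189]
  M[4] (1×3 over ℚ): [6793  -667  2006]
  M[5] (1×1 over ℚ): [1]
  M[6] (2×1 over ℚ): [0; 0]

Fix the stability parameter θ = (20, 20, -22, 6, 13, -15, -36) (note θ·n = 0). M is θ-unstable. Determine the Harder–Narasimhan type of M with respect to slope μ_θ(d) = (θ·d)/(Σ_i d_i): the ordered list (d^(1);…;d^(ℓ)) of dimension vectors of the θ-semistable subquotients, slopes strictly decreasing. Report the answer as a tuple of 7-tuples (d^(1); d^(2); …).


Barcode: M ≅ I[1,4], I[2,2]^2, I[2,6], I[4,4], I[7,7]^2. HN layers by μ_θ (5 steps, strictly decreasing):
  μ^(1)=20; μ^(2)=6; μ^(3)=4/3; μ^(4)=-1; μ^(5)=-36

((0, 2, 0, 0, 0, 0, 0); (1, 1, 1, 2, 0, 0, 0); (0, 0, 0, 1, 1, 1, 0); (0, 1, 1, 0, 0, 0, 0); (0, 0, 0, 0, 0, 0, 2))


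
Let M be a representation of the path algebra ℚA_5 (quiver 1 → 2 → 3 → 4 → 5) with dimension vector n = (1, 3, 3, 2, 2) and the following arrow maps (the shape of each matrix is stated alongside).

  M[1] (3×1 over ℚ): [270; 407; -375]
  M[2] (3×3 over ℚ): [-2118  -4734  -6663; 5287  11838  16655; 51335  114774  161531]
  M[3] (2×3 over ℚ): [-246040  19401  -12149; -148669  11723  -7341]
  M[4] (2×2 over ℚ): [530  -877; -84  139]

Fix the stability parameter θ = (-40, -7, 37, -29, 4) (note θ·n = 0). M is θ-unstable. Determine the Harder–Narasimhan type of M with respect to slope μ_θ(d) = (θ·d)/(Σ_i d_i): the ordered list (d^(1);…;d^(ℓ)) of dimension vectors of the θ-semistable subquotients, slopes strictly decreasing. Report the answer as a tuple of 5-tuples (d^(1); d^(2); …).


Barcode: M ≅ I[1,5], I[2,2], I[2,5], I[3,3]. HN layers by μ_θ (4 steps, strictly decreasing):
  μ^(1)=37; μ^(2)=4; μ^(3)=-7; μ^(4)=-40

((0, 0, 1, 0, 0); (0, 0, 2, 2, 2); (0, 3, 0, 0, 0); (1, 0, 0, 0, 0))


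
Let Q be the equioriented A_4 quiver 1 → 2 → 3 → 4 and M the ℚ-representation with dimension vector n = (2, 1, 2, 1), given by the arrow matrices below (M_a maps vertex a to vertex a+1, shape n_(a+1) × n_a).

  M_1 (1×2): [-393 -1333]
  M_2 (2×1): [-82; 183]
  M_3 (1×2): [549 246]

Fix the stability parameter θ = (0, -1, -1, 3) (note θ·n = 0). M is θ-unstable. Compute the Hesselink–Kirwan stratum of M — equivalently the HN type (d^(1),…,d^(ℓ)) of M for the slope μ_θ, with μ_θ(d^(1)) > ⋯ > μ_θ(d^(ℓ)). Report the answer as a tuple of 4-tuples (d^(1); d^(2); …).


Interval decomposition of M: I[1,1], I[1,3], I[3,4].
HN type (ℓ=4): μ^(1)=3; μ^(2)=0; μ^(3)=-2/3; μ^(4)=-1

((0, 0, 0, 1); (1, 0, 0, 0); (1, 1, 1, 0); (0, 0, 1, 0))


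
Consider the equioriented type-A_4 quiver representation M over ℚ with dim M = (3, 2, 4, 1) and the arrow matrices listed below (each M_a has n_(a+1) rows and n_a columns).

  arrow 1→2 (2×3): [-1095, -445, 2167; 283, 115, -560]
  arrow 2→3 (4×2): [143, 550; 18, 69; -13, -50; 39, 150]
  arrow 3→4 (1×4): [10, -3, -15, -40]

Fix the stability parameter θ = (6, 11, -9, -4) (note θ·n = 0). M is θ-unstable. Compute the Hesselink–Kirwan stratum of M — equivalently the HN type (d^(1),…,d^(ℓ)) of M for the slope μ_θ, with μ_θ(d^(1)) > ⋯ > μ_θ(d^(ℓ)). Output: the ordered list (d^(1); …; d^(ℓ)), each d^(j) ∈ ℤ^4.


Via rank(M_{q-1}∘⋯∘M_p): M ≅ I[1,1], I[1,3], I[1,4], I[3,3]^2.
μ_θ-semistable layers: μ^(1)=6; μ^(2)=8/3; μ^(3)=1; μ^(4)=-9

((1, 0, 0, 0); (1, 1, 1, 0); (1, 1, 1, 1); (0, 0, 2, 0))


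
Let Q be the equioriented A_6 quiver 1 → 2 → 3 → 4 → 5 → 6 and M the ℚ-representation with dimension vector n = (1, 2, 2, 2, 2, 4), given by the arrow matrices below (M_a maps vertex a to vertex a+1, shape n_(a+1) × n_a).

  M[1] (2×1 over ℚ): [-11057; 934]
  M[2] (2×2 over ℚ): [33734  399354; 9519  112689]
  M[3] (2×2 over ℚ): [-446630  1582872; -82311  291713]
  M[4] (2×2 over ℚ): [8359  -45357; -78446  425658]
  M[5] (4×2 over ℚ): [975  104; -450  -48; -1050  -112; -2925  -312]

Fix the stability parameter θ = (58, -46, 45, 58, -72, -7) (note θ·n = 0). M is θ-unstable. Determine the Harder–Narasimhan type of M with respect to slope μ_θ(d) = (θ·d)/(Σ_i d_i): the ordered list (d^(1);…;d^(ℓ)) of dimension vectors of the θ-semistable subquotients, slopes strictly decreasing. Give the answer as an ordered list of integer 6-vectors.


Via rank(M_{q-1}∘⋯∘M_p): M ≅ I[1,6], I[2,2], I[3,4], I[5,5], I[6,6]^3.
μ_θ-semistable layers: μ^(1)=58; μ^(2)=45; μ^(3)=6; μ^(4)=-7; μ^(5)=-46; μ^(6)=-72

((0, 0, 0, 1, 0, 0); (0, 0, 1, 0, 0, 0); (1, 1, 1, 1, 1, 1); (0, 0, 0, 0, 0, 3); (0, 1, 0, 0, 0, 0); (0, 0, 0, 0, 1, 0))


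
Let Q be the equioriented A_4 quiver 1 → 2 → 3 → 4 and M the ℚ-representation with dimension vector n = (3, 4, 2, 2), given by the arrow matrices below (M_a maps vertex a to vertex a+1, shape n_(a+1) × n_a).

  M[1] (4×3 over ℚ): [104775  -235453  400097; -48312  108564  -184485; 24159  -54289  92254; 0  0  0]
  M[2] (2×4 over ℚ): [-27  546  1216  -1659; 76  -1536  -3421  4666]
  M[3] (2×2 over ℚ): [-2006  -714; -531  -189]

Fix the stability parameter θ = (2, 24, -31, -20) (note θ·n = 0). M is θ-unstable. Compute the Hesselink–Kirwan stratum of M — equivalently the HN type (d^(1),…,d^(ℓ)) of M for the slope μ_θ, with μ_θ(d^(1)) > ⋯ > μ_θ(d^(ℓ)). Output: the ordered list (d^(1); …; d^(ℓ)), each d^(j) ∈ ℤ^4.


Interval decomposition of M: I[1,1], I[1,3], I[1,4], I[2,2]^2, I[4,4].
HN type (ℓ=5): μ^(1)=24; μ^(2)=2; μ^(3)=-5/3; μ^(4)=-25/4; μ^(5)=-20

((0, 2, 0, 0); (1, 0, 0, 0); (1, 1, 1, 0); (1, 1, 1, 1); (0, 0, 0, 1))


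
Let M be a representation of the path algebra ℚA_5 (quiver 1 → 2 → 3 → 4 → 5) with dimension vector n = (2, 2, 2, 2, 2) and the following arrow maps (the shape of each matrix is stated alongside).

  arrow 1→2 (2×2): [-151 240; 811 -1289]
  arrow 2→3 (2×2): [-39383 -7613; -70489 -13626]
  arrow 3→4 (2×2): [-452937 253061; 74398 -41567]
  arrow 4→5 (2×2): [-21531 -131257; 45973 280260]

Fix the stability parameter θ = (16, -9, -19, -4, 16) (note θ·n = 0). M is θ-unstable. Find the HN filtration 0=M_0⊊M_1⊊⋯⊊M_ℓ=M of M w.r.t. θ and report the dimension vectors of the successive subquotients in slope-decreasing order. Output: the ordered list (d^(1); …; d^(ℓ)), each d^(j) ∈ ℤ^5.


Barcode: M ≅ I[1,5]^2. HN layers by μ_θ (2 steps, strictly decreasing):
  μ^(1)=16; μ^(2)=-4

((0, 0, 0, 0, 2); (2, 2, 2, 2, 0))


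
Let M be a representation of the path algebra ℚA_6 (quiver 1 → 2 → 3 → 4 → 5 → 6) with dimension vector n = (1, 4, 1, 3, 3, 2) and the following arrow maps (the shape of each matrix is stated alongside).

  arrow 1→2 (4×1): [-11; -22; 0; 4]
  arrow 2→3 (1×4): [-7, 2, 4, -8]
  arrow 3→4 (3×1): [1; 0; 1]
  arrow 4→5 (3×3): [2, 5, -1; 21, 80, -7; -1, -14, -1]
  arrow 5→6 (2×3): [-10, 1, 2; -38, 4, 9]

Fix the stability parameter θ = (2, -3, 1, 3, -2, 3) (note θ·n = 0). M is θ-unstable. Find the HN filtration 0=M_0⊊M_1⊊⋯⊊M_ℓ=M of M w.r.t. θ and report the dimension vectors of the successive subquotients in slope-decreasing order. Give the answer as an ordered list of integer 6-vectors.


Barcode: M ≅ I[1,5], I[2,2]^3, I[4,6]^2. HN layers by μ_θ (5 steps, strictly decreasing):
  μ^(1)=3; μ^(2)=2/3; μ^(3)=1/2; μ^(4)=-1/2; μ^(5)=-3

((0, 0, 0, 0, 0, 2); (0, 0, 1, 1, 1, 0); (0, 0, 0, 2, 2, 0); (1, 1, 0, 0, 0, 0); (0, 3, 0, 0, 0, 0))


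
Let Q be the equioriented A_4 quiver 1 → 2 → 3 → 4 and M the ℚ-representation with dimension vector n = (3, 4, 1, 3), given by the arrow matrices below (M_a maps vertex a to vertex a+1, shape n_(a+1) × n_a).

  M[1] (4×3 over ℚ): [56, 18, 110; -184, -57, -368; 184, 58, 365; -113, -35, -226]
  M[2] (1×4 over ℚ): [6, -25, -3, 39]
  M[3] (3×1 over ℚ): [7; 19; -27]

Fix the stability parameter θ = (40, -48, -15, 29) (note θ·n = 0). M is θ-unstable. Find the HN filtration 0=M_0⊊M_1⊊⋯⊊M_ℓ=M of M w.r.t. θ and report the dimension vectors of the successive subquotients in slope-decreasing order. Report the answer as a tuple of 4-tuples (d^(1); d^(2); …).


Via rank(M_{q-1}∘⋯∘M_p): M ≅ I[1,2]^2, I[1,4], I[2,2], I[4,4]^2.
μ_θ-semistable layers: μ^(1)=29; μ^(2)=-4; μ^(3)=-23/3; μ^(4)=-48

((0, 0, 0, 3); (2, 2, 0, 0); (1, 1, 1, 0); (0, 1, 0, 0))
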